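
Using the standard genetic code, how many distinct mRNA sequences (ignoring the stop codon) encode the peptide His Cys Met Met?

4

His: 2 codons.
Cys: 2 codons.
Met: 1 codon.
Met: 1 codon.
2 × 2 × 1 × 1 = 4.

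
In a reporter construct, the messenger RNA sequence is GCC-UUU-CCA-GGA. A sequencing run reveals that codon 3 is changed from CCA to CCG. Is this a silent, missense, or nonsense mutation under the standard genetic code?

silent

Position 9 falls in codon 3: CCA → Pro.
After the substitution the codon is CCG → Pro.
Both encode Pro, so the change is synonymous.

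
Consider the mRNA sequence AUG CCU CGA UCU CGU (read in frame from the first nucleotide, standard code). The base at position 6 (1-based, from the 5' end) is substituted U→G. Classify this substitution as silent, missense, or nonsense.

silent

Position 6 falls in codon 2: CCU → Pro.
After the substitution the codon is CCG → Pro.
Both encode Pro, so the change is synonymous.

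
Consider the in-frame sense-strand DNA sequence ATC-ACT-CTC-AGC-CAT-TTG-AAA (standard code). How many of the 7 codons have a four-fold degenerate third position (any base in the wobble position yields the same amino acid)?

2

Codon 1 ATC (Ile): third position 3-fold.
Codon 2 ACT (Thr): third position 4-fold.
Codon 3 CTC (Leu): third position 4-fold.
Codon 4 AGC (Ser): third position 2-fold.
Codon 5 CAT (His): third position 2-fold.
Codon 6 TTG (Leu): third position 2-fold.
Codon 7 AAA (Lys): third position 2-fold.
Four-fold degenerate third positions: 2.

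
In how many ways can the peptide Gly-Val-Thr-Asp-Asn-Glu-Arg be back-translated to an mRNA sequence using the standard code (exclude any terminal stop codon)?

Gly: 4 codons.
Val: 4 codons.
Thr: 4 codons.
Asp: 2 codons.
Asn: 2 codons.
Glu: 2 codons.
Arg: 6 codons.
4 × 4 × 4 × 2 × 2 × 2 × 6 = 3072.

3072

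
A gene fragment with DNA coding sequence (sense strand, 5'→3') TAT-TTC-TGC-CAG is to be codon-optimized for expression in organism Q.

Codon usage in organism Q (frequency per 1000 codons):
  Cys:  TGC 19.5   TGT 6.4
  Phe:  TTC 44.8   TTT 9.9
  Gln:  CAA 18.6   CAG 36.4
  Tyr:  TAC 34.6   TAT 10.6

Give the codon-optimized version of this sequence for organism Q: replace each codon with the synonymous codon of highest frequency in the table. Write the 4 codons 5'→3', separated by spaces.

Codon 1 (Tyr): best is TAC at 34.6.
Codon 2 (Phe): best is TTC at 44.8.
Codon 3 (Cys): best is TGC at 19.5.
Codon 4 (Gln): best is CAG at 36.4.

TAC TTC TGC CAG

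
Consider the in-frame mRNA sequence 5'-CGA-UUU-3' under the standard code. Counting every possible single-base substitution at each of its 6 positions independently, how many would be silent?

Codon 1 (CGA, Arg): 4 synonymous substitutions.
Codon 2 (UUU, Phe): 1 synonymous substitution.
Total: 4 + 1 = 5.

5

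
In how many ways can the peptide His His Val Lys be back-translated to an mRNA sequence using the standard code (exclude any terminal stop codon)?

32

His: 2 codons.
His: 2 codons.
Val: 4 codons.
Lys: 2 codons.
2 × 2 × 4 × 2 = 32.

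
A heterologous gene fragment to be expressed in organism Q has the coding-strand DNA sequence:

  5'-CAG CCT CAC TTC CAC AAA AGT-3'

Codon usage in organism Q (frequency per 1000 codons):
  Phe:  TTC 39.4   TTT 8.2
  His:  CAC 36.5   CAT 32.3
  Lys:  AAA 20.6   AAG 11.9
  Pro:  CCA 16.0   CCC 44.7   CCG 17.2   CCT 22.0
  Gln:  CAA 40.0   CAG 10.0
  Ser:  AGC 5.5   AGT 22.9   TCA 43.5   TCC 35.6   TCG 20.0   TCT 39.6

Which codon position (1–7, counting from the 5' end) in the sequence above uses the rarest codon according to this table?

1

Codon 1 CAG (Gln): 10.0 per 1000.
Codon 2 CCT (Pro): 22.0 per 1000.
Codon 3 CAC (His): 36.5 per 1000.
Codon 4 TTC (Phe): 39.4 per 1000.
Codon 5 CAC (His): 36.5 per 1000.
Codon 6 AAA (Lys): 20.6 per 1000.
Codon 7 AGT (Ser): 22.9 per 1000.
Lowest frequency is 10.0 at codon 1.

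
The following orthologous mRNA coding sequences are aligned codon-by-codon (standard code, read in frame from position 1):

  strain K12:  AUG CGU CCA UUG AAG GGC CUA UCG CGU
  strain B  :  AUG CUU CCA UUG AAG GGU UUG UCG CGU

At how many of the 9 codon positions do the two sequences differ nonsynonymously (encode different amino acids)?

Codon 1: AUG Met / AUG Met — identical.
Codon 2: CGU Arg / CUU Leu — nonsynonymous.
Codon 3: CCA Pro / CCA Pro — identical.
Codon 4: UUG Leu / UUG Leu — identical.
Codon 5: AAG Lys / AAG Lys — identical.
Codon 6: GGC Gly / GGU Gly — synonymous.
Codon 7: CUA Leu / UUG Leu — synonymous.
Codon 8: UCG Ser / UCG Ser — identical.
Codon 9: CGU Arg / CGU Arg — identical.
Nonsynonymous differences: 1.

1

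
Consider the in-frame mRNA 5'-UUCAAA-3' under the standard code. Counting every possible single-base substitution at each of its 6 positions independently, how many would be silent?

Codon 1 (UUC, Phe): 1 synonymous substitution.
Codon 2 (AAA, Lys): 1 synonymous substitution.
Total: 1 + 1 = 2.

2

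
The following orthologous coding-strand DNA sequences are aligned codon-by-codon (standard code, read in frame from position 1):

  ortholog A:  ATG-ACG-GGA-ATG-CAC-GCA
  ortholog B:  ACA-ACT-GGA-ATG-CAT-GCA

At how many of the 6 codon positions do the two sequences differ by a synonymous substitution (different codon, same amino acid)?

Codon 1: ATG Met / ACA Thr — nonsynonymous.
Codon 2: ACG Thr / ACT Thr — synonymous.
Codon 3: GGA Gly / GGA Gly — identical.
Codon 4: ATG Met / ATG Met — identical.
Codon 5: CAC His / CAT His — synonymous.
Codon 6: GCA Ala / GCA Ala — identical.
Synonymous differences: 2.

2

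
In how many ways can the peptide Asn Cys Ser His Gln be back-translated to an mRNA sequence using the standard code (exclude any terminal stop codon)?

96

Asn: 2 codons.
Cys: 2 codons.
Ser: 6 codons.
His: 2 codons.
Gln: 2 codons.
2 × 2 × 6 × 2 × 2 = 96.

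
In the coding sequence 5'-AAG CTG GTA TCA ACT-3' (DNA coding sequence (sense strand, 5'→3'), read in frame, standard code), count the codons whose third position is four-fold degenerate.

4

Codon 1 AAG (Lys): third position 2-fold.
Codon 2 CTG (Leu): third position 4-fold.
Codon 3 GTA (Val): third position 4-fold.
Codon 4 TCA (Ser): third position 4-fold.
Codon 5 ACT (Thr): third position 4-fold.
Four-fold degenerate third positions: 4.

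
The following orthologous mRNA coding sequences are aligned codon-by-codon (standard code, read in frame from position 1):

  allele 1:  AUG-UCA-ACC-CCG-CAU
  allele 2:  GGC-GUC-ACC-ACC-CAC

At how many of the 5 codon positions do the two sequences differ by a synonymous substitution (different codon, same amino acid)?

1

Codon 1: AUG Met / GGC Gly — nonsynonymous.
Codon 2: UCA Ser / GUC Val — nonsynonymous.
Codon 3: ACC Thr / ACC Thr — identical.
Codon 4: CCG Pro / ACC Thr — nonsynonymous.
Codon 5: CAU His / CAC His — synonymous.
Synonymous differences: 1.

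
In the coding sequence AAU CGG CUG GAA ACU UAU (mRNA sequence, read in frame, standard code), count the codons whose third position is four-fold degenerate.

3

Codon 1 AAU (Asn): third position 2-fold.
Codon 2 CGG (Arg): third position 4-fold.
Codon 3 CUG (Leu): third position 4-fold.
Codon 4 GAA (Glu): third position 2-fold.
Codon 5 ACU (Thr): third position 4-fold.
Codon 6 UAU (Tyr): third position 2-fold.
Four-fold degenerate third positions: 3.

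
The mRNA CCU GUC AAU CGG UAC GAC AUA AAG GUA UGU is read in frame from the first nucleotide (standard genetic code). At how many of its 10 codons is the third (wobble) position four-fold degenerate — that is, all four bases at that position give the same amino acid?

Codon 1 CCU (Pro): third position 4-fold.
Codon 2 GUC (Val): third position 4-fold.
Codon 3 AAU (Asn): third position 2-fold.
Codon 4 CGG (Arg): third position 4-fold.
Codon 5 UAC (Tyr): third position 2-fold.
Codon 6 GAC (Asp): third position 2-fold.
Codon 7 AUA (Ile): third position 3-fold.
Codon 8 AAG (Lys): third position 2-fold.
Codon 9 GUA (Val): third position 4-fold.
Codon 10 UGU (Cys): third position 2-fold.
Four-fold degenerate third positions: 4.

4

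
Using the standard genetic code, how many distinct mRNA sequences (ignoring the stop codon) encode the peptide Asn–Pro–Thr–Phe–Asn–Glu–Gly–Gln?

2048

Asn: 2 codons.
Pro: 4 codons.
Thr: 4 codons.
Phe: 2 codons.
Asn: 2 codons.
Glu: 2 codons.
Gly: 4 codons.
Gln: 2 codons.
2 × 4 × 4 × 2 × 2 × 2 × 4 × 2 = 2048.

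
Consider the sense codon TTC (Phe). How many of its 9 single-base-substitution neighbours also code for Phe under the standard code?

1

Position 1: none → 0 synonymous.
Position 2: none → 0 synonymous.
Position 3: TTT → 1 synonymous.
Total: 0 + 0 + 1 = 1.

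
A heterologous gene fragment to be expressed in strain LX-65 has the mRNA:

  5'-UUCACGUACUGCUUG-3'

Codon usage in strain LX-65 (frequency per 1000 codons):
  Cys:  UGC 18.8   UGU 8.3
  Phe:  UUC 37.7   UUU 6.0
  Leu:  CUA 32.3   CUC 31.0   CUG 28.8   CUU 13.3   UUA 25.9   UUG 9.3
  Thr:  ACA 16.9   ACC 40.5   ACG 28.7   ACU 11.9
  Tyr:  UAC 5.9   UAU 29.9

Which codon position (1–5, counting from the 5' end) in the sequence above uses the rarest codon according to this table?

Codon 1 UUC (Phe): 37.7 per 1000.
Codon 2 ACG (Thr): 28.7 per 1000.
Codon 3 UAC (Tyr): 5.9 per 1000.
Codon 4 UGC (Cys): 18.8 per 1000.
Codon 5 UUG (Leu): 9.3 per 1000.
Lowest frequency is 5.9 at codon 3.

3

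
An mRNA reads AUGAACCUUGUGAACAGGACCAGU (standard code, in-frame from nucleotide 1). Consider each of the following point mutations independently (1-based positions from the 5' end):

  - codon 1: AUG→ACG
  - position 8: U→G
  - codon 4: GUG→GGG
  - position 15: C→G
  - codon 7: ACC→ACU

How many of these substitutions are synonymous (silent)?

Codon 1: AUG (Met) → ACG (Thr) — missense.
Codon 3: CUU (Leu) → CGU (Arg) — missense.
Codon 4: GUG (Val) → GGG (Gly) — missense.
Codon 5: AAC (Asn) → AAG (Lys) — missense.
Codon 7: ACC (Thr) → ACU (Thr) — synonymous.
Synonymous: 1 of 5.

1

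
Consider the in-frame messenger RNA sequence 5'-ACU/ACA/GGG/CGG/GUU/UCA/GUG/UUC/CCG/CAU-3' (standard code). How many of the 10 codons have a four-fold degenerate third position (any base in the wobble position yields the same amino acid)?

8

Codon 1 ACU (Thr): third position 4-fold.
Codon 2 ACA (Thr): third position 4-fold.
Codon 3 GGG (Gly): third position 4-fold.
Codon 4 CGG (Arg): third position 4-fold.
Codon 5 GUU (Val): third position 4-fold.
Codon 6 UCA (Ser): third position 4-fold.
Codon 7 GUG (Val): third position 4-fold.
Codon 8 UUC (Phe): third position 2-fold.
Codon 9 CCG (Pro): third position 4-fold.
Codon 10 CAU (His): third position 2-fold.
Four-fold degenerate third positions: 8.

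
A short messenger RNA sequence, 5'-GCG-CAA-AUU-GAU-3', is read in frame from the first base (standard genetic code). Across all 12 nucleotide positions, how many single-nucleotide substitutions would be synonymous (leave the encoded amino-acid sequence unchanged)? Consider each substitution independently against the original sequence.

7

Codon 1 (GCG, Ala): 3 synonymous substitutions.
Codon 2 (CAA, Gln): 1 synonymous substitution.
Codon 3 (AUU, Ile): 2 synonymous substitutions.
Codon 4 (GAU, Asp): 1 synonymous substitution.
Total: 3 + 1 + 2 + 1 = 7.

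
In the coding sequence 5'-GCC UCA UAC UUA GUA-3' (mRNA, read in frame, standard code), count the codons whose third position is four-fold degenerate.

Codon 1 GCC (Ala): third position 4-fold.
Codon 2 UCA (Ser): third position 4-fold.
Codon 3 UAC (Tyr): third position 2-fold.
Codon 4 UUA (Leu): third position 2-fold.
Codon 5 GUA (Val): third position 4-fold.
Four-fold degenerate third positions: 3.

3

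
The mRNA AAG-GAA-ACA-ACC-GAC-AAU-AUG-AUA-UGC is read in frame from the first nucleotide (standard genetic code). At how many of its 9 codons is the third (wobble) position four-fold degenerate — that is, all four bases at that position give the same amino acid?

Codon 1 AAG (Lys): third position 2-fold.
Codon 2 GAA (Glu): third position 2-fold.
Codon 3 ACA (Thr): third position 4-fold.
Codon 4 ACC (Thr): third position 4-fold.
Codon 5 GAC (Asp): third position 2-fold.
Codon 6 AAU (Asn): third position 2-fold.
Codon 7 AUG (Met): third position 1-fold.
Codon 8 AUA (Ile): third position 3-fold.
Codon 9 UGC (Cys): third position 2-fold.
Four-fold degenerate third positions: 2.

2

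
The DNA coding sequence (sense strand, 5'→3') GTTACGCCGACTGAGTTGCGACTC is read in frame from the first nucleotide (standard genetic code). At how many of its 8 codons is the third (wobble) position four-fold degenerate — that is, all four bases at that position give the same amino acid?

6

Codon 1 GTT (Val): third position 4-fold.
Codon 2 ACG (Thr): third position 4-fold.
Codon 3 CCG (Pro): third position 4-fold.
Codon 4 ACT (Thr): third position 4-fold.
Codon 5 GAG (Glu): third position 2-fold.
Codon 6 TTG (Leu): third position 2-fold.
Codon 7 CGA (Arg): third position 4-fold.
Codon 8 CTC (Leu): third position 4-fold.
Four-fold degenerate third positions: 6.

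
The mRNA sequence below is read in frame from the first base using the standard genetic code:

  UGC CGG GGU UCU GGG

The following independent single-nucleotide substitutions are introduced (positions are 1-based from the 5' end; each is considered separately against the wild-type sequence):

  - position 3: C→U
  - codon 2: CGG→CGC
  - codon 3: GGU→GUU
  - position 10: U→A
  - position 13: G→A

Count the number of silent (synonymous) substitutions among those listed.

Codon 1: UGC (Cys) → UGU (Cys) — synonymous.
Codon 2: CGG (Arg) → CGC (Arg) — synonymous.
Codon 3: GGU (Gly) → GUU (Val) — missense.
Codon 4: UCU (Ser) → ACU (Thr) — missense.
Codon 5: GGG (Gly) → AGG (Arg) — missense.
Synonymous: 2 of 5.

2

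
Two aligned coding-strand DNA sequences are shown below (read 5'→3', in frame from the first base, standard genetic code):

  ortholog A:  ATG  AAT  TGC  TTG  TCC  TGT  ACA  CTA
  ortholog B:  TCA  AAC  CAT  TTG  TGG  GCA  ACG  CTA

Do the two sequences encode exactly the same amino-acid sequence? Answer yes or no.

no

Codon 1: ATG Met / TCA Ser — nonsynonymous.
Codon 2: AAT Asn / AAC Asn — synonymous.
Codon 3: TGC Cys / CAT His — nonsynonymous.
Codon 4: TTG Leu / TTG Leu — identical.
Codon 5: TCC Ser / TGG Trp — nonsynonymous.
Codon 6: TGT Cys / GCA Ala — nonsynonymous.
Codon 7: ACA Thr / ACG Thr — synonymous.
Codon 8: CTA Leu / CTA Leu — identical.
Nonsynonymous differences: 4 → different protein.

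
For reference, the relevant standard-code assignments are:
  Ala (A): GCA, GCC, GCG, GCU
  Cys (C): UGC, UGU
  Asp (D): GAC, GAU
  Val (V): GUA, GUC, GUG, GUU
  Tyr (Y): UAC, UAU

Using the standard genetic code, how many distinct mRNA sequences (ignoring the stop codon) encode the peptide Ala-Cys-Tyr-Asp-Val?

Ala: 4 codons.
Cys: 2 codons.
Tyr: 2 codons.
Asp: 2 codons.
Val: 4 codons.
4 × 2 × 2 × 2 × 4 = 128.

128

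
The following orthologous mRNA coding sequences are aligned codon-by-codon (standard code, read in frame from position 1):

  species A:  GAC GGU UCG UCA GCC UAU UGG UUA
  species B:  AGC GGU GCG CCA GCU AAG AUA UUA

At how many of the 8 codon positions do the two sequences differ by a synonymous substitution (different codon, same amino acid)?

1

Codon 1: GAC Asp / AGC Ser — nonsynonymous.
Codon 2: GGU Gly / GGU Gly — identical.
Codon 3: UCG Ser / GCG Ala — nonsynonymous.
Codon 4: UCA Ser / CCA Pro — nonsynonymous.
Codon 5: GCC Ala / GCU Ala — synonymous.
Codon 6: UAU Tyr / AAG Lys — nonsynonymous.
Codon 7: UGG Trp / AUA Ile — nonsynonymous.
Codon 8: UUA Leu / UUA Leu — identical.
Synonymous differences: 1.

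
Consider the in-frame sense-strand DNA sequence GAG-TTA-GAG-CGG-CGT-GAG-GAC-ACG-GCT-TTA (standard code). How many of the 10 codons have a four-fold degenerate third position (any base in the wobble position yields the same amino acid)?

Codon 1 GAG (Glu): third position 2-fold.
Codon 2 TTA (Leu): third position 2-fold.
Codon 3 GAG (Glu): third position 2-fold.
Codon 4 CGG (Arg): third position 4-fold.
Codon 5 CGT (Arg): third position 4-fold.
Codon 6 GAG (Glu): third position 2-fold.
Codon 7 GAC (Asp): third position 2-fold.
Codon 8 ACG (Thr): third position 4-fold.
Codon 9 GCT (Ala): third position 4-fold.
Codon 10 TTA (Leu): third position 2-fold.
Four-fold degenerate third positions: 4.

4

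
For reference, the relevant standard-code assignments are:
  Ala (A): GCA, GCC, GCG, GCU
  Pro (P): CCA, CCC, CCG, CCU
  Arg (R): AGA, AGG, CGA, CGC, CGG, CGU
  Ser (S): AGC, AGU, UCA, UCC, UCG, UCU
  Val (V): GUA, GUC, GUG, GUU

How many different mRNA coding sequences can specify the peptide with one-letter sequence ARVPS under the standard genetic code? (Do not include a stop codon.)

2304

Ala: 4 codons.
Arg: 6 codons.
Val: 4 codons.
Pro: 4 codons.
Ser: 6 codons.
4 × 6 × 4 × 4 × 6 = 2304.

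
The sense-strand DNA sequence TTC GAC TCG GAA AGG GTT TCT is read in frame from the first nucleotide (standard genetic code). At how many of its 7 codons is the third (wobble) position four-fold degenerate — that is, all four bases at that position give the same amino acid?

Codon 1 TTC (Phe): third position 2-fold.
Codon 2 GAC (Asp): third position 2-fold.
Codon 3 TCG (Ser): third position 4-fold.
Codon 4 GAA (Glu): third position 2-fold.
Codon 5 AGG (Arg): third position 2-fold.
Codon 6 GTT (Val): third position 4-fold.
Codon 7 TCT (Ser): third position 4-fold.
Four-fold degenerate third positions: 3.

3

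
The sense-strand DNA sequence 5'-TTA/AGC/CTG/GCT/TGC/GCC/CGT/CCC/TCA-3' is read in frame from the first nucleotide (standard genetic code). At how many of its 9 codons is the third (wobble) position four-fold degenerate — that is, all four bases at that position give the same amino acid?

6

Codon 1 TTA (Leu): third position 2-fold.
Codon 2 AGC (Ser): third position 2-fold.
Codon 3 CTG (Leu): third position 4-fold.
Codon 4 GCT (Ala): third position 4-fold.
Codon 5 TGC (Cys): third position 2-fold.
Codon 6 GCC (Ala): third position 4-fold.
Codon 7 CGT (Arg): third position 4-fold.
Codon 8 CCC (Pro): third position 4-fold.
Codon 9 TCA (Ser): third position 4-fold.
Four-fold degenerate third positions: 6.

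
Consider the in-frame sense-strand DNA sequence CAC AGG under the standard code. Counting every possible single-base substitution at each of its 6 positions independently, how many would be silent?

Codon 1 (CAC, His): 1 synonymous substitution.
Codon 2 (AGG, Arg): 2 synonymous substitutions.
Total: 1 + 2 = 3.

3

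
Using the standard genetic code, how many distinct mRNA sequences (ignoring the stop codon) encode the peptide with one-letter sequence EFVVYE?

256

Glu: 2 codons.
Phe: 2 codons.
Val: 4 codons.
Val: 4 codons.
Tyr: 2 codons.
Glu: 2 codons.
2 × 2 × 4 × 4 × 2 × 2 = 256.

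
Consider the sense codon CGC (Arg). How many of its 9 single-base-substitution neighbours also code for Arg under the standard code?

Position 1: none → 0 synonymous.
Position 2: none → 0 synonymous.
Position 3: CGT, CGA, CGG → 3 synonymous.
Total: 0 + 0 + 3 = 3.

3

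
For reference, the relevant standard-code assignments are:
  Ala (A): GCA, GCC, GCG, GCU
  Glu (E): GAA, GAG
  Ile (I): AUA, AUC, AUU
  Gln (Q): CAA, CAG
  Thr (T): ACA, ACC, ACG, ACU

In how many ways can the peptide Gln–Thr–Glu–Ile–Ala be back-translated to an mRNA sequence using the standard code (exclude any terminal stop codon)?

Gln: 2 codons.
Thr: 4 codons.
Glu: 2 codons.
Ile: 3 codons.
Ala: 4 codons.
2 × 4 × 2 × 3 × 4 = 192.

192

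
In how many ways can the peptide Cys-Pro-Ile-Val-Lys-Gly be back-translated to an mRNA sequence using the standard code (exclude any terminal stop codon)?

768

Cys: 2 codons.
Pro: 4 codons.
Ile: 3 codons.
Val: 4 codons.
Lys: 2 codons.
Gly: 4 codons.
2 × 4 × 3 × 4 × 2 × 4 = 768.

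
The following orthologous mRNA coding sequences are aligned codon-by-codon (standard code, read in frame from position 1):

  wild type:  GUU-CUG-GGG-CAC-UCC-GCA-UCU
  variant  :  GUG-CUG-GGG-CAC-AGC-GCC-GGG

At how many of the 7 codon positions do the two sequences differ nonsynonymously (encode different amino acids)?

Codon 1: GUU Val / GUG Val — synonymous.
Codon 2: CUG Leu / CUG Leu — identical.
Codon 3: GGG Gly / GGG Gly — identical.
Codon 4: CAC His / CAC His — identical.
Codon 5: UCC Ser / AGC Ser — synonymous.
Codon 6: GCA Ala / GCC Ala — synonymous.
Codon 7: UCU Ser / GGG Gly — nonsynonymous.
Nonsynonymous differences: 1.

1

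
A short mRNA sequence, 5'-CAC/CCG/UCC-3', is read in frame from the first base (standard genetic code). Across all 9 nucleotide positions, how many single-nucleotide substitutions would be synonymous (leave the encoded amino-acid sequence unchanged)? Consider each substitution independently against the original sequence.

Codon 1 (CAC, His): 1 synonymous substitution.
Codon 2 (CCG, Pro): 3 synonymous substitutions.
Codon 3 (UCC, Ser): 3 synonymous substitutions.
Total: 1 + 3 + 3 = 7.

7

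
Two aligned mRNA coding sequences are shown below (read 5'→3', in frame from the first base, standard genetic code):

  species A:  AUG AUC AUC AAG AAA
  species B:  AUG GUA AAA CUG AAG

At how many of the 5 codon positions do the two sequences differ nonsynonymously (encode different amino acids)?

3

Codon 1: AUG Met / AUG Met — identical.
Codon 2: AUC Ile / GUA Val — nonsynonymous.
Codon 3: AUC Ile / AAA Lys — nonsynonymous.
Codon 4: AAG Lys / CUG Leu — nonsynonymous.
Codon 5: AAA Lys / AAG Lys — synonymous.
Nonsynonymous differences: 3.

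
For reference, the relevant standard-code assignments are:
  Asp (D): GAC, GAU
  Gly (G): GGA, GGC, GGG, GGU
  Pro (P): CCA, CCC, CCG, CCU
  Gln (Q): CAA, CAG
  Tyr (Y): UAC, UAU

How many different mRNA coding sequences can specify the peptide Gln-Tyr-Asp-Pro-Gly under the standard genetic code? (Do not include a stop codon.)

Gln: 2 codons.
Tyr: 2 codons.
Asp: 2 codons.
Pro: 4 codons.
Gly: 4 codons.
2 × 2 × 2 × 4 × 4 = 128.

128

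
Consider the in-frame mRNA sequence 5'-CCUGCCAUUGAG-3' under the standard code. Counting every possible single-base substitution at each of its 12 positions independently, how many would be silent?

9

Codon 1 (CCU, Pro): 3 synonymous substitutions.
Codon 2 (GCC, Ala): 3 synonymous substitutions.
Codon 3 (AUU, Ile): 2 synonymous substitutions.
Codon 4 (GAG, Glu): 1 synonymous substitution.
Total: 3 + 3 + 2 + 1 = 9.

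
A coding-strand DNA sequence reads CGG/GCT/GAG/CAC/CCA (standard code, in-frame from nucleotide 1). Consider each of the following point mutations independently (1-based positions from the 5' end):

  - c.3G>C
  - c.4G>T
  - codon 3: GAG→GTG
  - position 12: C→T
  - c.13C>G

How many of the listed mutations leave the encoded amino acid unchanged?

2

Codon 1: CGG (Arg) → CGC (Arg) — synonymous.
Codon 2: GCT (Ala) → TCT (Ser) — missense.
Codon 3: GAG (Glu) → GTG (Val) — missense.
Codon 4: CAC (His) → CAT (His) — synonymous.
Codon 5: CCA (Pro) → GCA (Ala) — missense.
Synonymous: 2 of 5.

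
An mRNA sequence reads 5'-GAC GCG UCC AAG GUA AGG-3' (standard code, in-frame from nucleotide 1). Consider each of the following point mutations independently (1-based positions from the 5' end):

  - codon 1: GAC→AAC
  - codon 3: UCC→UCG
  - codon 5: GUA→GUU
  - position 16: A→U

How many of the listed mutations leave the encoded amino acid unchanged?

2

Codon 1: GAC (Asp) → AAC (Asn) — missense.
Codon 3: UCC (Ser) → UCG (Ser) — synonymous.
Codon 5: GUA (Val) → GUU (Val) — synonymous.
Codon 6: AGG (Arg) → UGG (Trp) — missense.
Synonymous: 2 of 4.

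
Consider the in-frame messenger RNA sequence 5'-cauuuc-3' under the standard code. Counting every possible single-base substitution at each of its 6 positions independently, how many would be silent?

2

Codon 1 (CAU, His): 1 synonymous substitution.
Codon 2 (UUC, Phe): 1 synonymous substitution.
Total: 1 + 1 = 2.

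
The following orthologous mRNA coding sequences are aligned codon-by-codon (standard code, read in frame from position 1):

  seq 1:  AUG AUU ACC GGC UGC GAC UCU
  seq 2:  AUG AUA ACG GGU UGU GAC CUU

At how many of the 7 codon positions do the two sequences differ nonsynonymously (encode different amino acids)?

Codon 1: AUG Met / AUG Met — identical.
Codon 2: AUU Ile / AUA Ile — synonymous.
Codon 3: ACC Thr / ACG Thr — synonymous.
Codon 4: GGC Gly / GGU Gly — synonymous.
Codon 5: UGC Cys / UGU Cys — synonymous.
Codon 6: GAC Asp / GAC Asp — identical.
Codon 7: UCU Ser / CUU Leu — nonsynonymous.
Nonsynonymous differences: 1.

1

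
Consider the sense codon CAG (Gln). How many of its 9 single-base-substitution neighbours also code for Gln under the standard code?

1

Position 1: none → 0 synonymous.
Position 2: none → 0 synonymous.
Position 3: CAA → 1 synonymous.
Total: 0 + 0 + 1 = 1.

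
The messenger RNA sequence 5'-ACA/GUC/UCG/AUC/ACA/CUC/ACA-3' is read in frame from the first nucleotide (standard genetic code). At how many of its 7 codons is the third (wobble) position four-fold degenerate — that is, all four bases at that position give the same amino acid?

6

Codon 1 ACA (Thr): third position 4-fold.
Codon 2 GUC (Val): third position 4-fold.
Codon 3 UCG (Ser): third position 4-fold.
Codon 4 AUC (Ile): third position 3-fold.
Codon 5 ACA (Thr): third position 4-fold.
Codon 6 CUC (Leu): third position 4-fold.
Codon 7 ACA (Thr): third position 4-fold.
Four-fold degenerate third positions: 6.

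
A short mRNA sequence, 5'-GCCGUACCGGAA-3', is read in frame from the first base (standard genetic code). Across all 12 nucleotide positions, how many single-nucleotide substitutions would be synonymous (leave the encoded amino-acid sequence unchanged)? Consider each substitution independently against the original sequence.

10

Codon 1 (GCC, Ala): 3 synonymous substitutions.
Codon 2 (GUA, Val): 3 synonymous substitutions.
Codon 3 (CCG, Pro): 3 synonymous substitutions.
Codon 4 (GAA, Glu): 1 synonymous substitution.
Total: 3 + 3 + 3 + 1 = 10.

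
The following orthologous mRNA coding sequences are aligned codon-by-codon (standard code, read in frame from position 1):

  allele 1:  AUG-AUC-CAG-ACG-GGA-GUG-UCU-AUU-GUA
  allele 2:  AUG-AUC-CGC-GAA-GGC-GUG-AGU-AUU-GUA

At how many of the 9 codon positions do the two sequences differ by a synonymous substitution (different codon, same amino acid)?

Codon 1: AUG Met / AUG Met — identical.
Codon 2: AUC Ile / AUC Ile — identical.
Codon 3: CAG Gln / CGC Arg — nonsynonymous.
Codon 4: ACG Thr / GAA Glu — nonsynonymous.
Codon 5: GGA Gly / GGC Gly — synonymous.
Codon 6: GUG Val / GUG Val — identical.
Codon 7: UCU Ser / AGU Ser — synonymous.
Codon 8: AUU Ile / AUU Ile — identical.
Codon 9: GUA Val / GUA Val — identical.
Synonymous differences: 2.

2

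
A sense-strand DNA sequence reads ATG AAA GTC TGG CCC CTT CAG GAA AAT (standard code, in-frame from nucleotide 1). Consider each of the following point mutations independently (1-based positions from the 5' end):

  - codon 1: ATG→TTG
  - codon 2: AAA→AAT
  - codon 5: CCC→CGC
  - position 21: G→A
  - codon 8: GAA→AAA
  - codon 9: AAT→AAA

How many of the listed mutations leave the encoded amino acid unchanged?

1

Codon 1: ATG (Met) → TTG (Leu) — missense.
Codon 2: AAA (Lys) → AAT (Asn) — missense.
Codon 5: CCC (Pro) → CGC (Arg) — missense.
Codon 7: CAG (Gln) → CAA (Gln) — synonymous.
Codon 8: GAA (Glu) → AAA (Lys) — missense.
Codon 9: AAT (Asn) → AAA (Lys) — missense.
Synonymous: 1 of 6.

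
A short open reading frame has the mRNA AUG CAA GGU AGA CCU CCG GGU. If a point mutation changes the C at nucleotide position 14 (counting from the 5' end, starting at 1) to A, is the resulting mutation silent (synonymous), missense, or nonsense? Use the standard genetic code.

Position 14 falls in codon 5: CCU → Pro.
After the substitution the codon is CAU → His.
Pro ≠ His, so this is a missense mutation.

missense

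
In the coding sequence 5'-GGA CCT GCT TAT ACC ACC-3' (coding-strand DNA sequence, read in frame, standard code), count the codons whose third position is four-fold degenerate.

5

Codon 1 GGA (Gly): third position 4-fold.
Codon 2 CCT (Pro): third position 4-fold.
Codon 3 GCT (Ala): third position 4-fold.
Codon 4 TAT (Tyr): third position 2-fold.
Codon 5 ACC (Thr): third position 4-fold.
Codon 6 ACC (Thr): third position 4-fold.
Four-fold degenerate third positions: 5.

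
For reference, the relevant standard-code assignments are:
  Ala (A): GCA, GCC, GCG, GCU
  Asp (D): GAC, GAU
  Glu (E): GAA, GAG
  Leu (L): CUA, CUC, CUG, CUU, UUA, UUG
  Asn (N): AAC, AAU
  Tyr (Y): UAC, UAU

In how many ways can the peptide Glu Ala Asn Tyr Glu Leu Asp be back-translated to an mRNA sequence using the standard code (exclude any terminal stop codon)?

768

Glu: 2 codons.
Ala: 4 codons.
Asn: 2 codons.
Tyr: 2 codons.
Glu: 2 codons.
Leu: 6 codons.
Asp: 2 codons.
2 × 4 × 2 × 2 × 2 × 6 × 2 = 768.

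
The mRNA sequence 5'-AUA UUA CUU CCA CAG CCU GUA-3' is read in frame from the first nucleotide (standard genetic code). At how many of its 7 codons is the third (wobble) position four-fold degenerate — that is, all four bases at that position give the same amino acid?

Codon 1 AUA (Ile): third position 3-fold.
Codon 2 UUA (Leu): third position 2-fold.
Codon 3 CUU (Leu): third position 4-fold.
Codon 4 CCA (Pro): third position 4-fold.
Codon 5 CAG (Gln): third position 2-fold.
Codon 6 CCU (Pro): third position 4-fold.
Codon 7 GUA (Val): third position 4-fold.
Four-fold degenerate third positions: 4.

4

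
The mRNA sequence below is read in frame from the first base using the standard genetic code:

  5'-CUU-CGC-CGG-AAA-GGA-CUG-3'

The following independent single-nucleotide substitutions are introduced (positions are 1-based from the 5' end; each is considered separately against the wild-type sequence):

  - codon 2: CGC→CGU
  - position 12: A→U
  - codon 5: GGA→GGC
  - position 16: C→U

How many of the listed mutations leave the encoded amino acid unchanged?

3

Codon 2: CGC (Arg) → CGU (Arg) — synonymous.
Codon 4: AAA (Lys) → AAU (Asn) — missense.
Codon 5: GGA (Gly) → GGC (Gly) — synonymous.
Codon 6: CUG (Leu) → UUG (Leu) — synonymous.
Synonymous: 3 of 4.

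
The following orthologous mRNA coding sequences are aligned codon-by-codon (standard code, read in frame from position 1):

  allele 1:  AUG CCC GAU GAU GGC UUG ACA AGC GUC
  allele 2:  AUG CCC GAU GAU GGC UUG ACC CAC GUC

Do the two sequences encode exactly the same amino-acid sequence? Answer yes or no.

no

Codon 1: AUG Met / AUG Met — identical.
Codon 2: CCC Pro / CCC Pro — identical.
Codon 3: GAU Asp / GAU Asp — identical.
Codon 4: GAU Asp / GAU Asp — identical.
Codon 5: GGC Gly / GGC Gly — identical.
Codon 6: UUG Leu / UUG Leu — identical.
Codon 7: ACA Thr / ACC Thr — synonymous.
Codon 8: AGC Ser / CAC His — nonsynonymous.
Codon 9: GUC Val / GUC Val — identical.
Nonsynonymous differences: 1 → different protein.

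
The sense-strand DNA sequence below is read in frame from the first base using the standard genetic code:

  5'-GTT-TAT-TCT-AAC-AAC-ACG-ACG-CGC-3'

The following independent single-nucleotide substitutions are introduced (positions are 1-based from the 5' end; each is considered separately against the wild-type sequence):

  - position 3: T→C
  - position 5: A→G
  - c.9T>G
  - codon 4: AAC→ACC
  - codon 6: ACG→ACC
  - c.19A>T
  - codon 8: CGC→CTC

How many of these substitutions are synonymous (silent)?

3

Codon 1: GTT (Val) → GTC (Val) — synonymous.
Codon 2: TAT (Tyr) → TGT (Cys) — missense.
Codon 3: TCT (Ser) → TCG (Ser) — synonymous.
Codon 4: AAC (Asn) → ACC (Thr) — missense.
Codon 6: ACG (Thr) → ACC (Thr) — synonymous.
Codon 7: ACG (Thr) → TCG (Ser) — missense.
Codon 8: CGC (Arg) → CTC (Leu) — missense.
Synonymous: 3 of 7.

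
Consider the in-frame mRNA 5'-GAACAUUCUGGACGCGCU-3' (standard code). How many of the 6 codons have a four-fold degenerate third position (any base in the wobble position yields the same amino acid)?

Codon 1 GAA (Glu): third position 2-fold.
Codon 2 CAU (His): third position 2-fold.
Codon 3 UCU (Ser): third position 4-fold.
Codon 4 GGA (Gly): third position 4-fold.
Codon 5 CGC (Arg): third position 4-fold.
Codon 6 GCU (Ala): third position 4-fold.
Four-fold degenerate third positions: 4.

4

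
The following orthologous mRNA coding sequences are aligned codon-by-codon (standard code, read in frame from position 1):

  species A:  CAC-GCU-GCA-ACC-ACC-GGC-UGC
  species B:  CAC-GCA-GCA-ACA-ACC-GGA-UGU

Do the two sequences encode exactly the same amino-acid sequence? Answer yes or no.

yes

Codon 1: CAC His / CAC His — identical.
Codon 2: GCU Ala / GCA Ala — synonymous.
Codon 3: GCA Ala / GCA Ala — identical.
Codon 4: ACC Thr / ACA Thr — synonymous.
Codon 5: ACC Thr / ACC Thr — identical.
Codon 6: GGC Gly / GGA Gly — synonymous.
Codon 7: UGC Cys / UGU Cys — synonymous.
Nonsynonymous differences: 0 → same protein.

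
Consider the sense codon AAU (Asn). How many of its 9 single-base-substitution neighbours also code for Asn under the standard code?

Position 1: none → 0 synonymous.
Position 2: none → 0 synonymous.
Position 3: AAC → 1 synonymous.
Total: 0 + 0 + 1 = 1.

1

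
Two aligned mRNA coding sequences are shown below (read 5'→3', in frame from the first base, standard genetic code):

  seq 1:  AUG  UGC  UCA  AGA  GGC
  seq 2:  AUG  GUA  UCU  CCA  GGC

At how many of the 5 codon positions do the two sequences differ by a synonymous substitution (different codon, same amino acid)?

1

Codon 1: AUG Met / AUG Met — identical.
Codon 2: UGC Cys / GUA Val — nonsynonymous.
Codon 3: UCA Ser / UCU Ser — synonymous.
Codon 4: AGA Arg / CCA Pro — nonsynonymous.
Codon 5: GGC Gly / GGC Gly — identical.
Synonymous differences: 1.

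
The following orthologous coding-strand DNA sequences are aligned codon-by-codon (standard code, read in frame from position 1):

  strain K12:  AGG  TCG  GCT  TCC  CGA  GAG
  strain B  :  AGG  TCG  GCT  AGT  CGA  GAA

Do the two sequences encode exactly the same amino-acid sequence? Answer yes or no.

yes

Codon 1: AGG Arg / AGG Arg — identical.
Codon 2: TCG Ser / TCG Ser — identical.
Codon 3: GCT Ala / GCT Ala — identical.
Codon 4: TCC Ser / AGT Ser — synonymous.
Codon 5: CGA Arg / CGA Arg — identical.
Codon 6: GAG Glu / GAA Glu — synonymous.
Nonsynonymous differences: 0 → same protein.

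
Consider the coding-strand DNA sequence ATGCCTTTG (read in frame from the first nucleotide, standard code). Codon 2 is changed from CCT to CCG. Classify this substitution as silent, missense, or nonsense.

Position 6 falls in codon 2: CCT → Pro.
After the substitution the codon is CCG → Pro.
Both encode Pro, so the change is synonymous.

silent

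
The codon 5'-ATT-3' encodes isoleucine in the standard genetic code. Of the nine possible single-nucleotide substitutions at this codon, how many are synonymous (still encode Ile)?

Position 1: none → 0 synonymous.
Position 2: none → 0 synonymous.
Position 3: ATC, ATA → 2 synonymous.
Total: 0 + 0 + 2 = 2.

2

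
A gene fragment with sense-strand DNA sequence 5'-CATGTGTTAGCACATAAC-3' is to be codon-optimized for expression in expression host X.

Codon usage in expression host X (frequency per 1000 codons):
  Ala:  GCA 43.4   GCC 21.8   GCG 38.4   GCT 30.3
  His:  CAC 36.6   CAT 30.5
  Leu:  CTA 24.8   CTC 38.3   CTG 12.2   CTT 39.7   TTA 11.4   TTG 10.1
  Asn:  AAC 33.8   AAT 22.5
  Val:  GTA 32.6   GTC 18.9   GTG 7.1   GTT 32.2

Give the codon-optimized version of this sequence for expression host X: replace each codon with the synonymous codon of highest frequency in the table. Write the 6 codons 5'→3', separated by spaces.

CAC GTA CTT GCA CAC AAC

Codon 1 (His): best is CAC at 36.6.
Codon 2 (Val): best is GTA at 32.6.
Codon 3 (Leu): best is CTT at 39.7.
Codon 4 (Ala): best is GCA at 43.4.
Codon 5 (His): best is CAC at 36.6.
Codon 6 (Asn): best is AAC at 33.8.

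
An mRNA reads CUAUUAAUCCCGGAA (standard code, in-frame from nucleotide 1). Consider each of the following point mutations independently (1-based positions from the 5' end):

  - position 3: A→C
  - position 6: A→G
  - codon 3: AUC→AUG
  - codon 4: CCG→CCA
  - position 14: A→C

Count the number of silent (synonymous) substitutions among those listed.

Codon 1: CUA (Leu) → CUC (Leu) — synonymous.
Codon 2: UUA (Leu) → UUG (Leu) — synonymous.
Codon 3: AUC (Ile) → AUG (Met) — missense.
Codon 4: CCG (Pro) → CCA (Pro) — synonymous.
Codon 5: GAA (Glu) → GCA (Ala) — missense.
Synonymous: 3 of 5.

3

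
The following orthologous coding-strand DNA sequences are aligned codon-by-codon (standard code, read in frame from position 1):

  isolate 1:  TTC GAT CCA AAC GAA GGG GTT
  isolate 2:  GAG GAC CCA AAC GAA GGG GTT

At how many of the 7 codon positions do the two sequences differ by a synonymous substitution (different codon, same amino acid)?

1

Codon 1: TTC Phe / GAG Glu — nonsynonymous.
Codon 2: GAT Asp / GAC Asp — synonymous.
Codon 3: CCA Pro / CCA Pro — identical.
Codon 4: AAC Asn / AAC Asn — identical.
Codon 5: GAA Glu / GAA Glu — identical.
Codon 6: GGG Gly / GGG Gly — identical.
Codon 7: GTT Val / GTT Val — identical.
Synonymous differences: 1.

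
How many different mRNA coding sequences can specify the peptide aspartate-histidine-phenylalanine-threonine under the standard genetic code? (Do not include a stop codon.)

Asp: 2 codons.
His: 2 codons.
Phe: 2 codons.
Thr: 4 codons.
2 × 2 × 2 × 4 = 32.

32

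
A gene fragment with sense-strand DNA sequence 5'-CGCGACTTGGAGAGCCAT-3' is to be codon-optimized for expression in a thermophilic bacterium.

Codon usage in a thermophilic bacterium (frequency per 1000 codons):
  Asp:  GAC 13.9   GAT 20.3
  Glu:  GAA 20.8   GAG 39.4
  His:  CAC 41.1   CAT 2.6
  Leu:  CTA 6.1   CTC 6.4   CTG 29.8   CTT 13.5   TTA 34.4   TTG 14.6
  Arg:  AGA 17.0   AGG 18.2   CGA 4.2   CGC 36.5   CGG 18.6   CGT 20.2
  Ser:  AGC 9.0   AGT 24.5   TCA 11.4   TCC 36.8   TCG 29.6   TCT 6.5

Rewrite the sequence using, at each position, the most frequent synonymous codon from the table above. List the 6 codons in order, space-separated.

Codon 1 (Arg): best is CGC at 36.5.
Codon 2 (Asp): best is GAT at 20.3.
Codon 3 (Leu): best is TTA at 34.4.
Codon 4 (Glu): best is GAG at 39.4.
Codon 5 (Ser): best is TCC at 36.8.
Codon 6 (His): best is CAC at 41.1.

CGC GAT TTA GAG TCC CAC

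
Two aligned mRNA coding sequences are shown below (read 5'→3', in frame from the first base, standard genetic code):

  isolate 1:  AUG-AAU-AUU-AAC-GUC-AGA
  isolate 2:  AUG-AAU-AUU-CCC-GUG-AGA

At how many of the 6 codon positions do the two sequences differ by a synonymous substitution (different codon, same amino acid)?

1

Codon 1: AUG Met / AUG Met — identical.
Codon 2: AAU Asn / AAU Asn — identical.
Codon 3: AUU Ile / AUU Ile — identical.
Codon 4: AAC Asn / CCC Pro — nonsynonymous.
Codon 5: GUC Val / GUG Val — synonymous.
Codon 6: AGA Arg / AGA Arg — identical.
Synonymous differences: 1.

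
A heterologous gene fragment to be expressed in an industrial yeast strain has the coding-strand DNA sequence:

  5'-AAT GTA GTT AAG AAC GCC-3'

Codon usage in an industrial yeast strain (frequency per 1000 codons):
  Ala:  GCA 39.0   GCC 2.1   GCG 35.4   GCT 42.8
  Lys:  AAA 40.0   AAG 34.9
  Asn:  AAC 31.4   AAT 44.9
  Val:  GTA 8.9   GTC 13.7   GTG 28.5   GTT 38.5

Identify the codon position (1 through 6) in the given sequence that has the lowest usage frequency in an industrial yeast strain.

6

Codon 1 AAT (Asn): 44.9 per 1000.
Codon 2 GTA (Val): 8.9 per 1000.
Codon 3 GTT (Val): 38.5 per 1000.
Codon 4 AAG (Lys): 34.9 per 1000.
Codon 5 AAC (Asn): 31.4 per 1000.
Codon 6 GCC (Ala): 2.1 per 1000.
Lowest frequency is 2.1 at codon 6.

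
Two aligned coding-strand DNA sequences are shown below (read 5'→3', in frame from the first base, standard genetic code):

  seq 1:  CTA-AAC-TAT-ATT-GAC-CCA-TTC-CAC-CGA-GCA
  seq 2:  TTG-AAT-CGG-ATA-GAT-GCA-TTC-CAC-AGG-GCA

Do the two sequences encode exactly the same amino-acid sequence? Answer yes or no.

no

Codon 1: CTA Leu / TTG Leu — synonymous.
Codon 2: AAC Asn / AAT Asn — synonymous.
Codon 3: TAT Tyr / CGG Arg — nonsynonymous.
Codon 4: ATT Ile / ATA Ile — synonymous.
Codon 5: GAC Asp / GAT Asp — synonymous.
Codon 6: CCA Pro / GCA Ala — nonsynonymous.
Codon 7: TTC Phe / TTC Phe — identical.
Codon 8: CAC His / CAC His — identical.
Codon 9: CGA Arg / AGG Arg — synonymous.
Codon 10: GCA Ala / GCA Ala — identical.
Nonsynonymous differences: 2 → different protein.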